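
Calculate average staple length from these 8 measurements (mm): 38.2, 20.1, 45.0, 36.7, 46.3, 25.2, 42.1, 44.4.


Formula: Mean = sum of lengths / count
Sum = 38.2 + 20.1 + 45.0 + 36.7 + 46.3 + 25.2 + 42.1 + 44.4
Sum = 298.0 mm
Mean = 298.0 / 8 = 37.25 mm

37.25 mm


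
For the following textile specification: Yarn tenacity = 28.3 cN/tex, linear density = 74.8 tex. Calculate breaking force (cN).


Formula: Breaking force = Tenacity * Linear density
F = 28.3 cN/tex * 74.8 tex
F = 2116.84 cN

2116.84 cN


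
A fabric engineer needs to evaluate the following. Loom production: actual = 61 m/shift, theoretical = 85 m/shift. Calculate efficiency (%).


Formula: Efficiency% = (Actual output / Theoretical output) * 100
Efficiency% = (61 / 85) * 100
Efficiency% = 0.717647 * 100 = 71.7647% ≈ 71.8%

71.8%


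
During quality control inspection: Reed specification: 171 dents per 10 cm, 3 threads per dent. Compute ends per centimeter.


Formula: EPC = (dents per 10 cm * ends per dent) / 10
Step 1: Total ends per 10 cm = 171 * 3 = 513
Step 2: EPC = 513 / 10 = 51.3 ends/cm

51.3 ends/cm


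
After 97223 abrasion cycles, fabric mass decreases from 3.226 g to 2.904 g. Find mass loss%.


Formula: Mass loss% = ((m_before - m_after) / m_before) * 100
Step 1: Mass loss = 3.226 - 2.904 = 0.322 g
Step 2: Ratio = 0.322 / 3.226 = 0.099814
Step 3: Mass loss% = 0.099814 * 100 = 9.9814% ≈ 9.98%

9.98%


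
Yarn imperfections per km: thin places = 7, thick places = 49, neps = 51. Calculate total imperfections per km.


Formula: Total = thin places + thick places + neps
Total = 7 + 49 + 51
Total = 107 imperfections/km

107 imperfections/km


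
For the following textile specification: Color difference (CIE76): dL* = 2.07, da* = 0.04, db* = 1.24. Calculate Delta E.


Formula: Delta E = sqrt(dL*^2 + da*^2 + db*^2)
Step 1: dL*^2 = 2.07^2 = 4.2849
Step 2: da*^2 = 0.04^2 = 0.0016
Step 3: db*^2 = 1.24^2 = 1.5376
Step 4: Sum = 4.2849 + 0.0016 + 1.5376 = 5.8241
Step 5: Delta E = sqrt(5.8241) = 2.41

2.41 Delta E


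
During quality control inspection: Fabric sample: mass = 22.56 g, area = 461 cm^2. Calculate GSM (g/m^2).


Formula: GSM = mass_g / area_m2
Step 1: Convert area: 461 cm^2 = 461 / 10000 = 0.0461 m^2
Step 2: GSM = 22.56 g / 0.0461 m^2 = 489.4 g/m^2

489.4 g/m^2


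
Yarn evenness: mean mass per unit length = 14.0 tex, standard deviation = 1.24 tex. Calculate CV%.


Formula: CV% = (standard deviation / mean) * 100
Step 1: Ratio = 1.24 / 14.0 = 0.088571
Step 2: CV% = 0.088571 * 100 = 8.8571% ≈ 8.9%

8.9%


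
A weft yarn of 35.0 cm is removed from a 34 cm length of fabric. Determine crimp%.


Formula: Crimp% = ((L_yarn - L_fabric) / L_fabric) * 100
Step 1: Extension = 35.0 - 34 = 1.0 cm
Step 2: Crimp% = (1.0 / 34) * 100
Step 3: Crimp% = 0.029412 * 100 = 2.9412% ≈ 2.9%

2.9%


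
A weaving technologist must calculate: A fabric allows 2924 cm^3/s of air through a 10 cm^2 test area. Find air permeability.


Formula: Air Permeability = Airflow / Test Area
AP = 2924 cm^3/s / 10 cm^2
AP = 292.4 cm^3/s/cm^2

292.4 cm^3/s/cm^2


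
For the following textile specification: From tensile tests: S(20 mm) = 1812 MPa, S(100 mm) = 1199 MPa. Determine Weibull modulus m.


Formula: m = ln(L1/L2) / ln(S2/S1)
Step 1: ln(L1/L2) = ln(20/100) = -1.60944
Step 2: S2/S1 = 1199/1812 = 0.6617
Step 3: ln(S2/S1) = ln(0.6617) = -0.41294
Step 4: m = -1.60944 / -0.41294 = 3.90

3.90 (Weibull m)


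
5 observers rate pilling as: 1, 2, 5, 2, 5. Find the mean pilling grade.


Formula: Mean = sum / count
Sum = 1 + 2 + 5 + 2 + 5 = 15
Mean = 15 / 5 = 3.0

3.0


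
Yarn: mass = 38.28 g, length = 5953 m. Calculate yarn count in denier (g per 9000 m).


Formula: den = (mass_g / length_m) * 9000
Substituting: den = (38.28 / 5953) * 9000
Intermediate: 38.28 / 5953 = 0.00643037 g/m
den = 0.00643037 * 9000 = 57.9 denier

57.9 denier


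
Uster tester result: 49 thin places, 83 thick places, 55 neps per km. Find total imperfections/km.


Formula: Total = thin places + thick places + neps
Total = 49 + 83 + 55
Total = 187 imperfections/km

187 imperfections/km


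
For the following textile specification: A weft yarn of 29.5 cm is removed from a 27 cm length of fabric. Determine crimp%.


Formula: Crimp% = ((L_yarn - L_fabric) / L_fabric) * 100
Step 1: Extension = 29.5 - 27 = 2.5 cm
Step 2: Crimp% = (2.5 / 27) * 100
Step 3: Crimp% = 0.092593 * 100 = 9.2593% ≈ 9.3%

9.3%


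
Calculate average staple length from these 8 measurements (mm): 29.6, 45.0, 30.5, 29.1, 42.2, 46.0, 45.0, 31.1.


Formula: Mean = sum of lengths / count
Sum = 29.6 + 45.0 + 30.5 + 29.1 + 42.2 + 46.0 + 45.0 + 31.1
Sum = 298.5 mm
Mean = 298.5 / 8 = 37.31 mm

37.31 mm


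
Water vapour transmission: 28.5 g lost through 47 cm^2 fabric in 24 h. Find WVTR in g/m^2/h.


Formula: WVTR = mass_loss / (area * time)
Step 1: Convert area: 47 cm^2 = 0.0047 m^2
Step 2: WVTR = 28.5 g / (0.0047 m^2 * 24 h)
Step 3: WVTR = 28.5 / 0.1128 = 252.7 g/m^2/h

252.7 g/m^2/h


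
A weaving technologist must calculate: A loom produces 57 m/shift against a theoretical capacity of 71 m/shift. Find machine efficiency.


Formula: Efficiency% = (Actual output / Theoretical output) * 100
Efficiency% = (57 / 71) * 100
Efficiency% = 0.802817 * 100 = 80.2817% ≈ 80.3%

80.3%


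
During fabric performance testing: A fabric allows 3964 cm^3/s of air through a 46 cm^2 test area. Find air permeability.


Formula: Air Permeability = Airflow / Test Area
AP = 3964 cm^3/s / 46 cm^2
AP = 86.2 cm^3/s/cm^2

86.2 cm^3/s/cm^2


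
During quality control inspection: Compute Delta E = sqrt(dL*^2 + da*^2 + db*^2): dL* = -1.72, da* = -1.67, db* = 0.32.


Formula: Delta E = sqrt(dL*^2 + da*^2 + db*^2)
Step 1: dL*^2 = (-1.72)^2 = 2.9584
Step 2: da*^2 = (-1.67)^2 = 2.7889
Step 3: db*^2 = 0.32^2 = 0.1024
Step 4: Sum = 2.9584 + 2.7889 + 0.1024 = 5.8497
Step 5: Delta E = sqrt(5.8497) = 2.42

2.42 Delta E


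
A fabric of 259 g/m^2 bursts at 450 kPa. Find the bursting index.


Formula: Bursting Index = Bursting Strength / Fabric GSM
BI = 450 kPa / 259 g/m^2
BI = 1.737 kPa/(g/m^2)

1.737 kPa/(g/m^2)


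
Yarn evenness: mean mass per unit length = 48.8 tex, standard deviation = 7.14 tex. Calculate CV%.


Formula: CV% = (standard deviation / mean) * 100
Step 1: Ratio = 7.14 / 48.8 = 0.146311
Step 2: CV% = 0.146311 * 100 = 14.6311% ≈ 14.6%

14.6%


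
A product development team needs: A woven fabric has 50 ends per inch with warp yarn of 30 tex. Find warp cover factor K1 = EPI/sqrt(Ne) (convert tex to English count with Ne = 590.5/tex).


Formula: K1 = EPI / sqrt(Ne), with Ne = 590.5 / tex_warp
Step 1: Ne = 590.5 / 30 = 19.683
Step 2: sqrt(Ne) = sqrt(19.683) = 4.4366
Step 3: K1 = 50 / 4.4366 = 11.3

11.3


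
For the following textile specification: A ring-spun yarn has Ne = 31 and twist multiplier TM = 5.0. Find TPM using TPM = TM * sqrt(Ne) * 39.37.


Formula: TPM = TM * sqrt(Ne) * 39.37
Step 1: sqrt(Ne) = sqrt(31) = 5.5678
Step 2: TM * sqrt(Ne) = 5.0 * 5.5678 = 27.839
Step 3: TPM = 27.839 * 39.37 = 1096 twists/m

1096 twists/m


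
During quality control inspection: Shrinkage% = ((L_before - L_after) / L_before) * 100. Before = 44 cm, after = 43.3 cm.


Formula: Shrinkage% = ((L_before - L_after) / L_before) * 100
Step 1: Shrinkage = 44 - 43.3 = 0.7 cm
Step 2: Shrinkage% = (0.7 / 44) * 100
Step 3: Shrinkage% = 0.015909 * 100 = 1.5909% ≈ 1.6%

1.6%


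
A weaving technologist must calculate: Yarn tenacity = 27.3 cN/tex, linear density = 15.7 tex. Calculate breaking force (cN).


Formula: Breaking force = Tenacity * Linear density
F = 27.3 cN/tex * 15.7 tex
F = 428.61 cN

428.61 cN


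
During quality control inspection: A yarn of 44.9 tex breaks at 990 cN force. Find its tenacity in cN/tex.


Formula: Tenacity = Breaking force / Linear density
Tenacity = 990 cN / 44.9 tex
Tenacity = 22.05 cN/tex

22.05 cN/tex


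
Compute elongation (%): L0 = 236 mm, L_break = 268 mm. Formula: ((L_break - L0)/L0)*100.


Formula: Elongation (%) = ((L_break - L0) / L0) * 100
Step 1: Extension = 268 - 236 = 32 mm
Step 2: Elongation = (32 / 236) * 100
Step 3: Elongation = 0.135593 * 100 = 13.5593% ≈ 13.6%

13.6%


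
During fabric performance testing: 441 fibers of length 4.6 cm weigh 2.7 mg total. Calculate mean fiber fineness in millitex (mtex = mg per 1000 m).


Formula: fineness (mtex) = mass (mg) / total length (km) = (mass_mg / total_length_m) * 1000
Step 1: Convert fiber length: 4.6 cm = 0.046 m
Step 2: Total fiber length = 441 * 0.046 = 20.286 m
Step 3: Linear density = 2.7 mg / 20.286 m = 0.1331 mg/m
Step 4: fineness = 0.1331 * 1000 = 133.1 mtex

133.1 mtex


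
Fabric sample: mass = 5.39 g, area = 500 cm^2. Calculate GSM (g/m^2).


Formula: GSM = mass_g / area_m2
Step 1: Convert area: 500 cm^2 = 500 / 10000 = 0.05 m^2
Step 2: GSM = 5.39 g / 0.05 m^2 = 107.8 g/m^2

107.8 g/m^2


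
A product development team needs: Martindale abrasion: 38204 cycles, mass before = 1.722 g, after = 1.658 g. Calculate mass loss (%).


Formula: Mass loss% = ((m_before - m_after) / m_before) * 100
Step 1: Mass loss = 1.722 - 1.658 = 0.064 g
Step 2: Ratio = 0.064 / 1.722 = 0.0371661
Step 3: Mass loss% = 0.0371661 * 100 = 3.71661% ≈ 3.72%

3.72%


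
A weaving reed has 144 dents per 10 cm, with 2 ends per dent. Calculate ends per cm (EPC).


Formula: EPC = (dents per 10 cm * ends per dent) / 10
Step 1: Total ends per 10 cm = 144 * 2 = 288
Step 2: EPC = 288 / 10 = 28.8 ends/cm

28.8 ends/cm


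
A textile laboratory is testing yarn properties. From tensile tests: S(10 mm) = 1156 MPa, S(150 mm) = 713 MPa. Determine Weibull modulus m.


Formula: m = ln(L1/L2) / ln(S2/S1)
Step 1: ln(L1/L2) = ln(10/150) = -2.70805
Step 2: S2/S1 = 713/1156 = 0.61678
Step 3: ln(S2/S1) = ln(0.61678) = -0.48324
Step 4: m = -2.70805 / -0.48324 = 5.60

5.60 (Weibull m)


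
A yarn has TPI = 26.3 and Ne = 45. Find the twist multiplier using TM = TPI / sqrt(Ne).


Formula: TM = TPI / sqrt(Ne)
Step 1: sqrt(Ne) = sqrt(45) = 6.7082
Step 2: TM = 26.3 / 6.7082 = 3.92

3.92 TM


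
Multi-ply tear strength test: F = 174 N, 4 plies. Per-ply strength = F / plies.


Formula: Per-ply strength = Total force / Number of plies
Per-ply = 174 N / 4
Per-ply = 43.5 N

43.5 N


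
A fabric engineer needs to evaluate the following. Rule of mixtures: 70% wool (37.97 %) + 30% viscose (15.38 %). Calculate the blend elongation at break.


Formula: Blend property = (fraction_A * property_A) + (fraction_B * property_B)
Step 1: Contribution A = 70/100 * 37.97 % = 26.579 %
Step 2: Contribution B = 30/100 * 15.38 % = 4.614 %
Step 3: Blend elongation at break = 26.579 + 4.614 = 31.193 %

31.193 %


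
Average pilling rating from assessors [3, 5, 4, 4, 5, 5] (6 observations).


Formula: Mean = sum / count
Sum = 3 + 5 + 4 + 4 + 5 + 5 = 26
Mean = 26 / 6 = 4.3

4.3


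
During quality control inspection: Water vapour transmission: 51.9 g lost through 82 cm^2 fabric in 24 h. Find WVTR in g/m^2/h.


Formula: WVTR = mass_loss / (area * time)
Step 1: Convert area: 82 cm^2 = 0.0082 m^2
Step 2: WVTR = 51.9 g / (0.0082 m^2 * 24 h)
Step 3: WVTR = 51.9 / 0.1968 = 263.7 g/m^2/h

263.7 g/m^2/h


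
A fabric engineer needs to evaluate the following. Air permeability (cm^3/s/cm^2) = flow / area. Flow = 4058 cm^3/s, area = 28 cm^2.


Formula: Air Permeability = Airflow / Test Area
AP = 4058 cm^3/s / 28 cm^2
AP = 144.9 cm^3/s/cm^2

144.9 cm^3/s/cm^2


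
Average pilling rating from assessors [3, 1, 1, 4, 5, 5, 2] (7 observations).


Formula: Mean = sum / count
Sum = 3 + 1 + 1 + 4 + 5 + 5 + 2 = 21
Mean = 21 / 7 = 3.0

3.0


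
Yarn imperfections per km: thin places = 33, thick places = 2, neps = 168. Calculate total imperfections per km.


Formula: Total = thin places + thick places + neps
Total = 33 + 2 + 168
Total = 203 imperfections/km

203 imperfections/km


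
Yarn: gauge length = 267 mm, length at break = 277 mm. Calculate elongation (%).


Formula: Elongation (%) = ((L_break - L0) / L0) * 100
Step 1: Extension = 277 - 267 = 10 mm
Step 2: Elongation = (10 / 267) * 100
Step 3: Elongation = 0.037453 * 100 = 3.7453% ≈ 3.7%

3.7%


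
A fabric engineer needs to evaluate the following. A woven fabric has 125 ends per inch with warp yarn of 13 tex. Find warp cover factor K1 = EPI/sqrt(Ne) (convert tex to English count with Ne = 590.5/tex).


Formula: K1 = EPI / sqrt(Ne), with Ne = 590.5 / tex_warp
Step 1: Ne = 590.5 / 13 = 45.423
Step 2: sqrt(Ne) = sqrt(45.423) = 6.7397
Step 3: K1 = 125 / 6.7397 = 18.5

18.5


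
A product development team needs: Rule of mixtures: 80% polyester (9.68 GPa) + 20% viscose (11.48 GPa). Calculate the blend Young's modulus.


Formula: Blend property = (fraction_A * property_A) + (fraction_B * property_B)
Step 1: Contribution A = 80/100 * 9.68 GPa = 7.744 GPa
Step 2: Contribution B = 20/100 * 11.48 GPa = 2.296 GPa
Step 3: Blend Young's modulus = 7.744 + 2.296 = 10.04 GPa

10.04 GPa


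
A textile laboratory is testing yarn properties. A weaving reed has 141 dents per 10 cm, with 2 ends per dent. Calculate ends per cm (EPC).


Formula: EPC = (dents per 10 cm * ends per dent) / 10
Step 1: Total ends per 10 cm = 141 * 2 = 282
Step 2: EPC = 282 / 10 = 28.2 ends/cm

28.2 ends/cm


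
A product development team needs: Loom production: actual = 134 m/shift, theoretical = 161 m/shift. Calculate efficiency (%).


Formula: Efficiency% = (Actual output / Theoretical output) * 100
Efficiency% = (134 / 161) * 100
Efficiency% = 0.832298 * 100 = 83.2298% ≈ 83.2%

83.2%


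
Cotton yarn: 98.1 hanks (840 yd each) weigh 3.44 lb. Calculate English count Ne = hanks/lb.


Formula: Ne = hanks / mass_lb
Substituting: Ne = 98.1 / 3.44
Ne = 28.5

28.5 Ne


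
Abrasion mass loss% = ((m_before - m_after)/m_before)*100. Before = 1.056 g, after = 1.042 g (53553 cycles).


Formula: Mass loss% = ((m_before - m_after) / m_before) * 100
Step 1: Mass loss = 1.056 - 1.042 = 0.014 g
Step 2: Ratio = 0.014 / 1.056 = 0.0132576
Step 3: Mass loss% = 0.0132576 * 100 = 1.32576% ≈ 1.33%

1.33%


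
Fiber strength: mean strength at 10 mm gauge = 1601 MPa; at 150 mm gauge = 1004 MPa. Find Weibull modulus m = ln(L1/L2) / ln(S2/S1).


Formula: m = ln(L1/L2) / ln(S2/S1)
Step 1: ln(L1/L2) = ln(10/150) = -2.70805
Step 2: S2/S1 = 1004/1601 = 0.62711
Step 3: ln(S2/S1) = ln(0.62711) = -0.46663
Step 4: m = -2.70805 / -0.46663 = 5.80

5.80 (Weibull m)


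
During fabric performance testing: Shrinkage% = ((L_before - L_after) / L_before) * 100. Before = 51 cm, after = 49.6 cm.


Formula: Shrinkage% = ((L_before - L_after) / L_before) * 100
Step 1: Shrinkage = 51 - 49.6 = 1.4 cm
Step 2: Shrinkage% = (1.4 / 51) * 100
Step 3: Shrinkage% = 0.027451 * 100 = 2.7451% ≈ 2.7%

2.7%


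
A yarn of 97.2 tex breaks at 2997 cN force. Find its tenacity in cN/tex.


Formula: Tenacity = Breaking force / Linear density
Tenacity = 2997 cN / 97.2 tex
Tenacity = 30.83 cN/tex

30.83 cN/tex


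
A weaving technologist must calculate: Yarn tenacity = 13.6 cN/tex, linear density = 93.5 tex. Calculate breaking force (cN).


Formula: Breaking force = Tenacity * Linear density
F = 13.6 cN/tex * 93.5 tex
F = 1271.60 cN

1271.60 cN


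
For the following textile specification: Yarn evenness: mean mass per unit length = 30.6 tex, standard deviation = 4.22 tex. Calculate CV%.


Formula: CV% = (standard deviation / mean) * 100
Step 1: Ratio = 4.22 / 30.6 = 0.137908
Step 2: CV% = 0.137908 * 100 = 13.7908% ≈ 13.8%

13.8%


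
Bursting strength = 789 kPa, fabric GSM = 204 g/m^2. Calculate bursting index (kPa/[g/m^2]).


Formula: Bursting Index = Bursting Strength / Fabric GSM
BI = 789 kPa / 204 g/m^2
BI = 3.868 kPa/(g/m^2)

3.868 kPa/(g/m^2)


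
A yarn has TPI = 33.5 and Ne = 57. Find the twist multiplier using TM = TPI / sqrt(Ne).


Formula: TM = TPI / sqrt(Ne)
Step 1: sqrt(Ne) = sqrt(57) = 7.5498
Step 2: TM = 33.5 / 7.5498 = 4.44

4.44 TM


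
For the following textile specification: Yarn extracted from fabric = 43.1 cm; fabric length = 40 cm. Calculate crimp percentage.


Formula: Crimp% = ((L_yarn - L_fabric) / L_fabric) * 100
Step 1: Extension = 43.1 - 40 = 3.1 cm
Step 2: Crimp% = (3.1 / 40) * 100
Step 3: Crimp% = 0.0775 * 100 = 7.75% ≈ 7.8%

7.8%


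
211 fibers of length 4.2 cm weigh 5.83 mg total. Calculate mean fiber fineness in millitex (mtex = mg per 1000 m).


Formula: fineness (mtex) = mass (mg) / total length (km) = (mass_mg / total_length_m) * 1000
Step 1: Convert fiber length: 4.2 cm = 0.042 m
Step 2: Total fiber length = 211 * 0.042 = 8.862 m
Step 3: Linear density = 5.83 mg / 8.862 m = 0.6579 mg/m
Step 4: fineness = 0.6579 * 1000 = 657.9 mtex

657.9 mtex


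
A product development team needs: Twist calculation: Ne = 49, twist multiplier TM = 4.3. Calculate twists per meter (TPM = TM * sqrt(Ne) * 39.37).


Formula: TPM = TM * sqrt(Ne) * 39.37
Step 1: sqrt(Ne) = sqrt(49) = 7
Step 2: TM * sqrt(Ne) = 4.3 * 7 = 30.1
Step 3: TPM = 30.1 * 39.37 = 1185 twists/m

1185 twists/m


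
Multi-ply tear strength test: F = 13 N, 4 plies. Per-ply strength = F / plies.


Formula: Per-ply strength = Total force / Number of plies
Per-ply = 13 N / 4
Per-ply = 3.25 N

3.25 N


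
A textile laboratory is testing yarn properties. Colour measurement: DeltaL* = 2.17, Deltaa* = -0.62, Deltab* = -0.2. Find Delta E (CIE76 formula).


Formula: Delta E = sqrt(dL*^2 + da*^2 + db*^2)
Step 1: dL*^2 = 2.17^2 = 4.7089
Step 2: da*^2 = (-0.62)^2 = 0.3844
Step 3: db*^2 = (-0.2)^2 = 0.04
Step 4: Sum = 4.7089 + 0.3844 + 0.04 = 5.1333
Step 5: Delta E = sqrt(5.1333) = 2.27

2.27 Delta E


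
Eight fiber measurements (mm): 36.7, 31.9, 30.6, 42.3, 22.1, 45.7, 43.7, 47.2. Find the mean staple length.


Formula: Mean = sum of lengths / count
Sum = 36.7 + 31.9 + 30.6 + 42.3 + 22.1 + 45.7 + 43.7 + 47.2
Sum = 300.2 mm
Mean = 300.2 / 8 = 37.53 mm

37.53 mm


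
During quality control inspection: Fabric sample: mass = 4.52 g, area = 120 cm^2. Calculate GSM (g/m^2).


Formula: GSM = mass_g / area_m2
Step 1: Convert area: 120 cm^2 = 120 / 10000 = 0.012 m^2
Step 2: GSM = 4.52 g / 0.012 m^2 = 376.7 g/m^2

376.7 g/m^2


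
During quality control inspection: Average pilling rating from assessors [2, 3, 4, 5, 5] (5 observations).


Formula: Mean = sum / count
Sum = 2 + 3 + 4 + 5 + 5 = 19
Mean = 19 / 5 = 3.8

3.8


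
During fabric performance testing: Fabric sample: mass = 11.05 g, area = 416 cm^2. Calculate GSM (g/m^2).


Formula: GSM = mass_g / area_m2
Step 1: Convert area: 416 cm^2 = 416 / 10000 = 0.0416 m^2
Step 2: GSM = 11.05 g / 0.0416 m^2 = 265.6 g/m^2

265.6 g/m^2


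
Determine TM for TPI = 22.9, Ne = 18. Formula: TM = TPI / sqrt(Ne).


Formula: TM = TPI / sqrt(Ne)
Step 1: sqrt(Ne) = sqrt(18) = 4.2426
Step 2: TM = 22.9 / 4.2426 = 5.40

5.40 TM


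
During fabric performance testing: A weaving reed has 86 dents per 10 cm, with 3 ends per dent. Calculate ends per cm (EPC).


Formula: EPC = (dents per 10 cm * ends per dent) / 10
Step 1: Total ends per 10 cm = 86 * 3 = 258
Step 2: EPC = 258 / 10 = 25.8 ends/cm

25.8 ends/cm


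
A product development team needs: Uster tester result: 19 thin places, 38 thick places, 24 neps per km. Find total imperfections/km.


Formula: Total = thin places + thick places + neps
Total = 19 + 38 + 24
Total = 81 imperfections/km

81 imperfections/km


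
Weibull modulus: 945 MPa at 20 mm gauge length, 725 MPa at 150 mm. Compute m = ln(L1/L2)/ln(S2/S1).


Formula: m = ln(L1/L2) / ln(S2/S1)
Step 1: ln(L1/L2) = ln(20/150) = -2.01490
Step 2: S2/S1 = 725/945 = 0.7672
Step 3: ln(S2/S1) = ln(0.7672) = -0.26501
Step 4: m = -2.01490 / -0.26501 = 7.60

7.60 (Weibull m)


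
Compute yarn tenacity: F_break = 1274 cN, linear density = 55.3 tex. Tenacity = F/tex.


Formula: Tenacity = Breaking force / Linear density
Tenacity = 1274 cN / 55.3 tex
Tenacity = 23.04 cN/tex

23.04 cN/tex


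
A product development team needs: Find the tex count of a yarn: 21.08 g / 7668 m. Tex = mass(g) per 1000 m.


Formula: Tex = (mass_g / length_m) * 1000
Substituting: Tex = (21.08 / 7668) * 1000
Intermediate: 21.08 / 7668 = 0.00274909 g/m
Tex = 0.00274909 * 1000 = 2.75 tex

2.75 tex


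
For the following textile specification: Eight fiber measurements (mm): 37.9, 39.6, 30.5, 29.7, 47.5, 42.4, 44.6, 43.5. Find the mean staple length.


Formula: Mean = sum of lengths / count
Sum = 37.9 + 39.6 + 30.5 + 29.7 + 47.5 + 42.4 + 44.6 + 43.5
Sum = 315.7 mm
Mean = 315.7 / 8 = 39.46 mm

39.46 mm


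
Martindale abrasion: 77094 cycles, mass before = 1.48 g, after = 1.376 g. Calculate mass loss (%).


Formula: Mass loss% = ((m_before - m_after) / m_before) * 100
Step 1: Mass loss = 1.48 - 1.376 = 0.104 g
Step 2: Ratio = 0.104 / 1.48 = 0.0702703
Step 3: Mass loss% = 0.0702703 * 100 = 7.02703% ≈ 7.03%

7.03%


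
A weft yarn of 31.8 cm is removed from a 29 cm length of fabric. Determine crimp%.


Formula: Crimp% = ((L_yarn - L_fabric) / L_fabric) * 100
Step 1: Extension = 31.8 - 29 = 2.8 cm
Step 2: Crimp% = (2.8 / 29) * 100
Step 3: Crimp% = 0.096552 * 100 = 9.6552% ≈ 9.7%

9.7%


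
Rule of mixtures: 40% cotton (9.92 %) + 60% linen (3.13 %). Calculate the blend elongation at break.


Formula: Blend property = (fraction_A * property_A) + (fraction_B * property_B)
Step 1: Contribution A = 40/100 * 9.92 % = 3.968 %
Step 2: Contribution B = 60/100 * 3.13 % = 1.878 %
Step 3: Blend elongation at break = 3.968 + 1.878 = 5.846 %

5.846 %


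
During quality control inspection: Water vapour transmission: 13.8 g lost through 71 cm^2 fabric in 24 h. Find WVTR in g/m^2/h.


Formula: WVTR = mass_loss / (area * time)
Step 1: Convert area: 71 cm^2 = 0.0071 m^2
Step 2: WVTR = 13.8 g / (0.0071 m^2 * 24 h)
Step 3: WVTR = 13.8 / 0.1704 = 81.0 g/m^2/h

81.0 g/m^2/h


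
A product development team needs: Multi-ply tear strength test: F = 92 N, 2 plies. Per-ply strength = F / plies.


Formula: Per-ply strength = Total force / Number of plies
Per-ply = 92 N / 2
Per-ply = 46 N

46 N


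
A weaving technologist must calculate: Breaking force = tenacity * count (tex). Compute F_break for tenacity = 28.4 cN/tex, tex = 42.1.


Formula: Breaking force = Tenacity * Linear density
F = 28.4 cN/tex * 42.1 tex
F = 1195.64 cN

1195.64 cN


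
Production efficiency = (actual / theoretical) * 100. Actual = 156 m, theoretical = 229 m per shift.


Formula: Efficiency% = (Actual output / Theoretical output) * 100
Efficiency% = (156 / 229) * 100
Efficiency% = 0.681223 * 100 = 68.1223% ≈ 68.1%

68.1%


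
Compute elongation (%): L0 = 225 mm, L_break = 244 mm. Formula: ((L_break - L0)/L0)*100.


Formula: Elongation (%) = ((L_break - L0) / L0) * 100
Step 1: Extension = 244 - 225 = 19 mm
Step 2: Elongation = (19 / 225) * 100
Step 3: Elongation = 0.084444 * 100 = 8.4444% ≈ 8.4%

8.4%


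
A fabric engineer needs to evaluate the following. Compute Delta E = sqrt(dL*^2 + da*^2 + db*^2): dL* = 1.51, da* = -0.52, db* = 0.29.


Formula: Delta E = sqrt(dL*^2 + da*^2 + db*^2)
Step 1: dL*^2 = 1.51^2 = 2.2801
Step 2: da*^2 = (-0.52)^2 = 0.2704
Step 3: db*^2 = 0.29^2 = 0.0841
Step 4: Sum = 2.2801 + 0.2704 + 0.0841 = 2.6346
Step 5: Delta E = sqrt(2.6346) = 1.62

1.62 Delta E


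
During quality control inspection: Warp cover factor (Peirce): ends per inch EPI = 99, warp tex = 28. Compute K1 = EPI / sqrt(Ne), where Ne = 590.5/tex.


Formula: K1 = EPI / sqrt(Ne), with Ne = 590.5 / tex_warp
Step 1: Ne = 590.5 / 28 = 21.089
Step 2: sqrt(Ne) = sqrt(21.089) = 4.5923
Step 3: K1 = 99 / 4.5923 = 21.6

21.6


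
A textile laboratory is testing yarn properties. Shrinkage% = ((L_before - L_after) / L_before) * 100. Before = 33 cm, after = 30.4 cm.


Formula: Shrinkage% = ((L_before - L_after) / L_before) * 100
Step 1: Shrinkage = 33 - 30.4 = 2.6 cm
Step 2: Shrinkage% = (2.6 / 33) * 100
Step 3: Shrinkage% = 0.078788 * 100 = 7.8788% ≈ 7.9%

7.9%


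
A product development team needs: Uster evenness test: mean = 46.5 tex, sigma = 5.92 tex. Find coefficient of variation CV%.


Formula: CV% = (standard deviation / mean) * 100
Step 1: Ratio = 5.92 / 46.5 = 0.127312
Step 2: CV% = 0.127312 * 100 = 12.7312% ≈ 12.7%

12.7%


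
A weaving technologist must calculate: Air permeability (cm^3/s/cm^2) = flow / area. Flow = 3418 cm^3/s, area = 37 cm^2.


Formula: Air Permeability = Airflow / Test Area
AP = 3418 cm^3/s / 37 cm^2
AP = 92.4 cm^3/s/cm^2

92.4 cm^3/s/cm^2


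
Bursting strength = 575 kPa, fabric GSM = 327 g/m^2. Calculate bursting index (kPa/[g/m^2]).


Formula: Bursting Index = Bursting Strength / Fabric GSM
BI = 575 kPa / 327 g/m^2
BI = 1.758 kPa/(g/m^2)

1.758 kPa/(g/m^2)


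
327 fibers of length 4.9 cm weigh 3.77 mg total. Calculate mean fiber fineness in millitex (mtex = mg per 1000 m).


Formula: fineness (mtex) = mass (mg) / total length (km) = (mass_mg / total_length_m) * 1000
Step 1: Convert fiber length: 4.9 cm = 0.049 m
Step 2: Total fiber length = 327 * 0.049 = 16.023 m
Step 3: Linear density = 3.77 mg / 16.023 m = 0.2353 mg/m
Step 4: fineness = 0.2353 * 1000 = 235.3 mtex

235.3 mtex


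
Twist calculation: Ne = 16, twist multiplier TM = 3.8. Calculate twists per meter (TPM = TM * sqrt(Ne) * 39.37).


Formula: TPM = TM * sqrt(Ne) * 39.37
Step 1: sqrt(Ne) = sqrt(16) = 4
Step 2: TM * sqrt(Ne) = 3.8 * 4 = 15.2
Step 3: TPM = 15.2 * 39.37 = 598 twists/m

598 twists/m


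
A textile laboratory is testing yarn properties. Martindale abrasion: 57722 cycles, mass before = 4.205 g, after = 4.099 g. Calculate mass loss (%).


Formula: Mass loss% = ((m_before - m_after) / m_before) * 100
Step 1: Mass loss = 4.205 - 4.099 = 0.106 g
Step 2: Ratio = 0.106 / 4.205 = 0.0252081
Step 3: Mass loss% = 0.0252081 * 100 = 2.52081% ≈ 2.52%

2.52%


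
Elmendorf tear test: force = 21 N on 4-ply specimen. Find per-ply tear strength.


Formula: Per-ply strength = Total force / Number of plies
Per-ply = 21 N / 4
Per-ply = 5.25 N

5.25 N


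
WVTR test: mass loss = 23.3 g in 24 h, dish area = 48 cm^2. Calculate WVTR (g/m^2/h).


Formula: WVTR = mass_loss / (area * time)
Step 1: Convert area: 48 cm^2 = 0.0048 m^2
Step 2: WVTR = 23.3 g / (0.0048 m^2 * 24 h)
Step 3: WVTR = 23.3 / 0.1152 = 202.3 g/m^2/h

202.3 g/m^2/h


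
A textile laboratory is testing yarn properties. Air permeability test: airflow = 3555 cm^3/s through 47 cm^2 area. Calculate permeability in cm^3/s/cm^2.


Formula: Air Permeability = Airflow / Test Area
AP = 3555 cm^3/s / 47 cm^2
AP = 75.6 cm^3/s/cm^2

75.6 cm^3/s/cm^2


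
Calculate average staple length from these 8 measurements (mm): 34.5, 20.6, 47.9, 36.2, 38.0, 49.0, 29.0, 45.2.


Formula: Mean = sum of lengths / count
Sum = 34.5 + 20.6 + 47.9 + 36.2 + 38.0 + 49.0 + 29.0 + 45.2
Sum = 300.4 mm
Mean = 300.4 / 8 = 37.55 mm

37.55 mm


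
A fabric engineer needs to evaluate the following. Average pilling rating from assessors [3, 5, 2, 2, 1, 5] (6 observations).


Formula: Mean = sum / count
Sum = 3 + 5 + 2 + 2 + 1 + 5 = 18
Mean = 18 / 6 = 3.0

3.0


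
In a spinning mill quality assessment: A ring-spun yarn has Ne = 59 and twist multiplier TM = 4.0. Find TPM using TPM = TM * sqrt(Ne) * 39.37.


Formula: TPM = TM * sqrt(Ne) * 39.37
Step 1: sqrt(Ne) = sqrt(59) = 7.6811
Step 2: TM * sqrt(Ne) = 4.0 * 7.6811 = 30.7244
Step 3: TPM = 30.7244 * 39.37 = 1210 twists/m

1210 twists/m


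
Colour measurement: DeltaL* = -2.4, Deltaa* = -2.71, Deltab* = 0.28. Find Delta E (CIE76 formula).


Formula: Delta E = sqrt(dL*^2 + da*^2 + db*^2)
Step 1: dL*^2 = (-2.4)^2 = 5.76
Step 2: da*^2 = (-2.71)^2 = 7.3441
Step 3: db*^2 = 0.28^2 = 0.0784
Step 4: Sum = 5.76 + 7.3441 + 0.0784 = 13.1825
Step 5: Delta E = sqrt(13.1825) = 3.63

3.63 Delta E


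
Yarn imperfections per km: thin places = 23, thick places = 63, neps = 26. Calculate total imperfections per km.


Formula: Total = thin places + thick places + neps
Total = 23 + 63 + 26
Total = 112 imperfections/km

112 imperfections/km


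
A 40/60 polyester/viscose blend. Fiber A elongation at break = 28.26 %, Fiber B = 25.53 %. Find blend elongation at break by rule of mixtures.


Formula: Blend property = (fraction_A * property_A) + (fraction_B * property_B)
Step 1: Contribution A = 40/100 * 28.26 % = 11.304 %
Step 2: Contribution B = 60/100 * 25.53 % = 15.318 %
Step 3: Blend elongation at break = 11.304 + 15.318 = 26.622 %

26.622 %


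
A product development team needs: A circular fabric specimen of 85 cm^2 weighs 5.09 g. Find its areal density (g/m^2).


Formula: GSM = mass_g / area_m2
Step 1: Convert area: 85 cm^2 = 85 / 10000 = 0.0085 m^2
Step 2: GSM = 5.09 g / 0.0085 m^2 = 598.8 g/m^2

598.8 g/m^2


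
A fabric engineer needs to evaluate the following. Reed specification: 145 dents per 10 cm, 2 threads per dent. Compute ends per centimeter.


Formula: EPC = (dents per 10 cm * ends per dent) / 10
Step 1: Total ends per 10 cm = 145 * 2 = 290
Step 2: EPC = 290 / 10 = 29.0 ends/cm

29.0 ends/cm


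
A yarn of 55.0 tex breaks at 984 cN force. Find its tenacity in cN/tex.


Formula: Tenacity = Breaking force / Linear density
Tenacity = 984 cN / 55.0 tex
Tenacity = 17.89 cN/tex

17.89 cN/tex


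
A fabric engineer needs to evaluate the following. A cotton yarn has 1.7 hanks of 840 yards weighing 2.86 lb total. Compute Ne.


Formula: Ne = hanks / mass_lb
Substituting: Ne = 1.7 / 2.86
Ne = 0.6

0.6 Ne


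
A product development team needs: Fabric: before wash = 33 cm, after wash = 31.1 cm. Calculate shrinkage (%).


Formula: Shrinkage% = ((L_before - L_after) / L_before) * 100
Step 1: Shrinkage = 33 - 31.1 = 1.9 cm
Step 2: Shrinkage% = (1.9 / 33) * 100
Step 3: Shrinkage% = 0.057576 * 100 = 5.7576% ≈ 5.8%

5.8%


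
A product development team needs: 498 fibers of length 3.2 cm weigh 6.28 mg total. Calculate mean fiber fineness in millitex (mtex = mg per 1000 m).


Formula: fineness (mtex) = mass (mg) / total length (km) = (mass_mg / total_length_m) * 1000
Step 1: Convert fiber length: 3.2 cm = 0.032 m
Step 2: Total fiber length = 498 * 0.032 = 15.936 m
Step 3: Linear density = 6.28 mg / 15.936 m = 0.3941 mg/m
Step 4: fineness = 0.3941 * 1000 = 394.1 mtex

394.1 mtex


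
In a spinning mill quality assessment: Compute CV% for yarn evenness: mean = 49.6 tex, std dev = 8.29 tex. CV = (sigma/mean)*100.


Formula: CV% = (standard deviation / mean) * 100
Step 1: Ratio = 8.29 / 49.6 = 0.167137
Step 2: CV% = 0.167137 * 100 = 16.7137% ≈ 16.7%

16.7%


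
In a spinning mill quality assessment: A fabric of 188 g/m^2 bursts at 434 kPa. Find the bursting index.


Formula: Bursting Index = Bursting Strength / Fabric GSM
BI = 434 kPa / 188 g/m^2
BI = 2.309 kPa/(g/m^2)

2.309 kPa/(g/m^2)


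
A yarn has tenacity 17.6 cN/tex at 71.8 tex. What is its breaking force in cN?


Formula: Breaking force = Tenacity * Linear density
F = 17.6 cN/tex * 71.8 tex
F = 1263.68 cN

1263.68 cN


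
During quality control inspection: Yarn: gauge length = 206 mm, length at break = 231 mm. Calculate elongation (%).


Formula: Elongation (%) = ((L_break - L0) / L0) * 100
Step 1: Extension = 231 - 206 = 25 mm
Step 2: Elongation = (25 / 206) * 100
Step 3: Elongation = 0.121359 * 100 = 12.1359% ≈ 12.1%

12.1%


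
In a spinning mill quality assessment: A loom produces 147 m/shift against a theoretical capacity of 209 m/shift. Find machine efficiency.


Formula: Efficiency% = (Actual output / Theoretical output) * 100
Efficiency% = (147 / 209) * 100
Efficiency% = 0.703349 * 100 = 70.3349% ≈ 70.3%

70.3%


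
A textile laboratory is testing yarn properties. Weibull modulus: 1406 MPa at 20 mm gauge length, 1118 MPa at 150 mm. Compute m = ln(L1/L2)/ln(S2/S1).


Formula: m = ln(L1/L2) / ln(S2/S1)
Step 1: ln(L1/L2) = ln(20/150) = -2.01490
Step 2: S2/S1 = 1118/1406 = 0.79516
Step 3: ln(S2/S1) = ln(0.79516) = -0.22921
Step 4: m = -2.01490 / -0.22921 = 8.79

8.79 (Weibull m)


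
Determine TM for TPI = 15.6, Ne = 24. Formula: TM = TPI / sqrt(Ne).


Formula: TM = TPI / sqrt(Ne)
Step 1: sqrt(Ne) = sqrt(24) = 4.899
Step 2: TM = 15.6 / 4.899 = 3.18

3.18 TM


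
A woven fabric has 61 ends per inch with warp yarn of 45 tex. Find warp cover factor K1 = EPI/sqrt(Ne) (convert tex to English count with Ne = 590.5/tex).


Formula: K1 = EPI / sqrt(Ne), with Ne = 590.5 / tex_warp
Step 1: Ne = 590.5 / 45 = 13.122
Step 2: sqrt(Ne) = sqrt(13.122) = 3.6224
Step 3: K1 = 61 / 3.6224 = 16.8

16.8


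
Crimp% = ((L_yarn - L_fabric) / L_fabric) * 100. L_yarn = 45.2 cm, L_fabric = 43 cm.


Formula: Crimp% = ((L_yarn - L_fabric) / L_fabric) * 100
Step 1: Extension = 45.2 - 43 = 2.2 cm
Step 2: Crimp% = (2.2 / 43) * 100
Step 3: Crimp% = 0.051163 * 100 = 5.1163% ≈ 5.1%

5.1%


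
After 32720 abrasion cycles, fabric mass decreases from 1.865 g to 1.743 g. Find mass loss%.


Formula: Mass loss% = ((m_before - m_after) / m_before) * 100
Step 1: Mass loss = 1.865 - 1.743 = 0.122 g
Step 2: Ratio = 0.122 / 1.865 = 0.0654155
Step 3: Mass loss% = 0.0654155 * 100 = 6.54155% ≈ 6.54%

6.54%


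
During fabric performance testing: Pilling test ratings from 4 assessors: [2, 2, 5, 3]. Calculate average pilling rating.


Formula: Mean = sum / count
Sum = 2 + 2 + 5 + 3 = 12
Mean = 12 / 4 = 3.0

3.0


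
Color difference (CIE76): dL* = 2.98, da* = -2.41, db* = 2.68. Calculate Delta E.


Formula: Delta E = sqrt(dL*^2 + da*^2 + db*^2)
Step 1: dL*^2 = 2.98^2 = 8.8804
Step 2: da*^2 = (-2.41)^2 = 5.8081
Step 3: db*^2 = 2.68^2 = 7.1824
Step 4: Sum = 8.8804 + 5.8081 + 7.1824 = 21.8709
Step 5: Delta E = sqrt(21.8709) = 4.68

4.68 Delta E


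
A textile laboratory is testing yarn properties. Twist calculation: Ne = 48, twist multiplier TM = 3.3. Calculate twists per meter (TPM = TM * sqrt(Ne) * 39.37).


Formula: TPM = TM * sqrt(Ne) * 39.37
Step 1: sqrt(Ne) = sqrt(48) = 6.9282
Step 2: TM * sqrt(Ne) = 3.3 * 6.9282 = 22.8631
Step 3: TPM = 22.8631 * 39.37 = 900 twists/m

900 twists/m


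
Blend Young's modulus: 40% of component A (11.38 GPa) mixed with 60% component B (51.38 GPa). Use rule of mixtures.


Formula: Blend property = (fraction_A * property_A) + (fraction_B * property_B)
Step 1: Contribution A = 40/100 * 11.38 GPa = 4.552 GPa
Step 2: Contribution B = 60/100 * 51.38 GPa = 30.828 GPa
Step 3: Blend Young's modulus = 4.552 + 30.828 = 35.38 GPa

35.38 GPa


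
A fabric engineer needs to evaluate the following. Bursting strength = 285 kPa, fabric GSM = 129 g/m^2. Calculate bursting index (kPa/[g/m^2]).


Formula: Bursting Index = Bursting Strength / Fabric GSM
BI = 285 kPa / 129 g/m^2
BI = 2.209 kPa/(g/m^2)

2.209 kPa/(g/m^2)


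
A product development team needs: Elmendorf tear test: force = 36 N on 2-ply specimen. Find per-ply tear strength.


Formula: Per-ply strength = Total force / Number of plies
Per-ply = 36 N / 2
Per-ply = 18 N

18 N


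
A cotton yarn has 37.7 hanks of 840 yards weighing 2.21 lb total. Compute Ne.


Formula: Ne = hanks / mass_lb
Substituting: Ne = 37.7 / 2.21
Ne = 17.1

17.1 Ne


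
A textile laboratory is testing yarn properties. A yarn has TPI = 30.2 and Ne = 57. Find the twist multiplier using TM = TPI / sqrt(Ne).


Formula: TM = TPI / sqrt(Ne)
Step 1: sqrt(Ne) = sqrt(57) = 7.5498
Step 2: TM = 30.2 / 7.5498 = 4.00

4.00 TM


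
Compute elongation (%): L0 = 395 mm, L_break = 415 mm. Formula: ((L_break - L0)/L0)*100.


Formula: Elongation (%) = ((L_break - L0) / L0) * 100
Step 1: Extension = 415 - 395 = 20 mm
Step 2: Elongation = (20 / 395) * 100
Step 3: Elongation = 0.050633 * 100 = 5.0633% ≈ 5.1%

5.1%


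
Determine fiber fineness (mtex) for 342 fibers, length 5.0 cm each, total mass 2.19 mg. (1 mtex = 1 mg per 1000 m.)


Formula: fineness (mtex) = mass (mg) / total length (km) = (mass_mg / total_length_m) * 1000
Step 1: Convert fiber length: 5.0 cm = 0.05 m
Step 2: Total fiber length = 342 * 0.05 = 17.1 m
Step 3: Linear density = 2.19 mg / 17.1 m = 0.1281 mg/m
Step 4: fineness = 0.1281 * 1000 = 128.1 mtex

128.1 mtex


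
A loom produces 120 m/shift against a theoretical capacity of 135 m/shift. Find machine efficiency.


Formula: Efficiency% = (Actual output / Theoretical output) * 100
Efficiency% = (120 / 135) * 100
Efficiency% = 0.888889 * 100 = 88.8889% ≈ 88.9%

88.9%


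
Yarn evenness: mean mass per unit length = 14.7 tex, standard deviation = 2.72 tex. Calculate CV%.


Formula: CV% = (standard deviation / mean) * 100
Step 1: Ratio = 2.72 / 14.7 = 0.185034
Step 2: CV% = 0.185034 * 100 = 18.5034% ≈ 18.5%

18.5%


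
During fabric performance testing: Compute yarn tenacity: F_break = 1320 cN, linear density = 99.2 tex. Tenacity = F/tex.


Formula: Tenacity = Breaking force / Linear density
Tenacity = 1320 cN / 99.2 tex
Tenacity = 13.31 cN/tex

13.31 cN/tex


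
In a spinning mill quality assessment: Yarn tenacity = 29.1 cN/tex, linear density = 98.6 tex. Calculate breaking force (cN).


Formula: Breaking force = Tenacity * Linear density
F = 29.1 cN/tex * 98.6 tex
F = 2869.26 cN

2869.26 cN


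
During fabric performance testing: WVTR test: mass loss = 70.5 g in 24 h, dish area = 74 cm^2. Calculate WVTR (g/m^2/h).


Formula: WVTR = mass_loss / (area * time)
Step 1: Convert area: 74 cm^2 = 0.0074 m^2
Step 2: WVTR = 70.5 g / (0.0074 m^2 * 24 h)
Step 3: WVTR = 70.5 / 0.1776 = 397.0 g/m^2/h

397.0 g/m^2/h


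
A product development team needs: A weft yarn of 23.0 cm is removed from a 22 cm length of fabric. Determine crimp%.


Formula: Crimp% = ((L_yarn - L_fabric) / L_fabric) * 100
Step 1: Extension = 23.0 - 22 = 1.0 cm
Step 2: Crimp% = (1.0 / 22) * 100
Step 3: Crimp% = 0.045455 * 100 = 4.5455% ≈ 4.5%

4.5%


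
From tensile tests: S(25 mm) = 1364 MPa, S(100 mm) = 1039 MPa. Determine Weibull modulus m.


Formula: m = ln(L1/L2) / ln(S2/S1)
Step 1: ln(L1/L2) = ln(25/100) = -1.38629
Step 2: S2/S1 = 1039/1364 = 0.76173
Step 3: ln(S2/S1) = ln(0.76173) = -0.27216
Step 4: m = -1.38629 / -0.27216 = 5.09

5.09 (Weibull m)


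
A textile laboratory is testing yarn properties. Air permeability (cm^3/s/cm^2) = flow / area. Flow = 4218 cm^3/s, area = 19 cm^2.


Formula: Air Permeability = Airflow / Test Area
AP = 4218 cm^3/s / 19 cm^2
AP = 222.0 cm^3/s/cm^2

222.0 cm^3/s/cm^2


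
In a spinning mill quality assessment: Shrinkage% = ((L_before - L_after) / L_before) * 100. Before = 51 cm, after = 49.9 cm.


Formula: Shrinkage% = ((L_before - L_after) / L_before) * 100
Step 1: Shrinkage = 51 - 49.9 = 1.1 cm
Step 2: Shrinkage% = (1.1 / 51) * 100
Step 3: Shrinkage% = 0.021569 * 100 = 2.1569% ≈ 2.2%

2.2%


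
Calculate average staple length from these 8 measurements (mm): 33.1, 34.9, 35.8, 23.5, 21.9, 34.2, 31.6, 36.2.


Formula: Mean = sum of lengths / count
Sum = 33.1 + 34.9 + 35.8 + 23.5 + 21.9 + 34.2 + 31.6 + 36.2
Sum = 251.2 mm
Mean = 251.2 / 8 = 31.40 mm

31.40 mm


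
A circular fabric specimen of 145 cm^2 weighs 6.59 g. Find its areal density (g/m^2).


Formula: GSM = mass_g / area_m2
Step 1: Convert area: 145 cm^2 = 145 / 10000 = 0.0145 m^2
Step 2: GSM = 6.59 g / 0.0145 m^2 = 454.5 g/m^2

454.5 g/m^2


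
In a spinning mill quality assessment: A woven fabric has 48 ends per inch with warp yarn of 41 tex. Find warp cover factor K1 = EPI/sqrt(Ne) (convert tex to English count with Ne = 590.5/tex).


Formula: K1 = EPI / sqrt(Ne), with Ne = 590.5 / tex_warp
Step 1: Ne = 590.5 / 41 = 14.402
Step 2: sqrt(Ne) = sqrt(14.402) = 3.795
Step 3: K1 = 48 / 3.795 = 12.6

12.6


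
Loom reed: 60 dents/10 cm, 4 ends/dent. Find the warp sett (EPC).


Formula: EPC = (dents per 10 cm * ends per dent) / 10
Step 1: Total ends per 10 cm = 60 * 4 = 240
Step 2: EPC = 240 / 10 = 24.0 ends/cm

24.0 ends/cm


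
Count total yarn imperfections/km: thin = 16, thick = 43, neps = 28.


Formula: Total = thin places + thick places + neps
Total = 16 + 43 + 28
Total = 87 imperfections/km

87 imperfections/km
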